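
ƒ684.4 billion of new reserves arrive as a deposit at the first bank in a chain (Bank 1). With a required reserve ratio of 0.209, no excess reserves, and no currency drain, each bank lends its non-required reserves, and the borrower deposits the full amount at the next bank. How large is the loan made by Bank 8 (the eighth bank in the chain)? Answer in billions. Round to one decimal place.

ƒ104.9 billion

Each bank lends a fraction (1 − rr) = 0.7910 of the deposit it receives, so Bank 8 receives 684.4·0.7910^7 and lends 684.4·0.7910^8 ≈ 104.8870 billion.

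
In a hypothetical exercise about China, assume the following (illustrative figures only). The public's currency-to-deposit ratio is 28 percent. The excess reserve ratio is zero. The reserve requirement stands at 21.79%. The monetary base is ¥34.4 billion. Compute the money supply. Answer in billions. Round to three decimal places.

¥88.435 billion

The money multiplier is m = (1 + c) / (rr + c) = (1 + 0.28) / (0.2179 + 0.28) ≈ 2.570797.
So M = m × MB = 2.570797 × 34.4 ≈ 88.4354 billion.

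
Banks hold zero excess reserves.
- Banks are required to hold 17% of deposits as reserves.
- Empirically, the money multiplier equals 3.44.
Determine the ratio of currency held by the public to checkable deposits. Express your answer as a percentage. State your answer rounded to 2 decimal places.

17.02%

Using m = 3.44. From m = (1 + c)/(c + rr + e), rearranging gives 1 + c = m·(c + rr + e), so c·(1 − m) = m·(rr + e) − 1.
Hence c = [m·(rr + e) − 1]/(1 − m) = [3.44 × (0.17 + 0) − 1] / (1 − 3.44) ≈ 0.170164.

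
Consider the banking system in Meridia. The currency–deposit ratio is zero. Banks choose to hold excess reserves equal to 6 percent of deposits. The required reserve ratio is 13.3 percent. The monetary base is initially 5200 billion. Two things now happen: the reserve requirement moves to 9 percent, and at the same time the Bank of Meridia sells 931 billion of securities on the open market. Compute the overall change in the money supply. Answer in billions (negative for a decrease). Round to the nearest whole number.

Before: m₁ = 1 / (0.133 + 0.06) ≈ 5.18135, MB₁ = 5200, so M₁ = 5.18135 × 5200 = 26943.02 billion.
After: m₂ = 1 / (0.09 + 0.06) ≈ 6.66667, MB₂ = 5200 − 931 = 4269, so M₂ = 6.66667 × 4269 ≈ 28460.0142 billion.
ΔM = M₂ − M₁ = 28460.0142 − 26943.02 = 1516.9942 billion.

1517 billion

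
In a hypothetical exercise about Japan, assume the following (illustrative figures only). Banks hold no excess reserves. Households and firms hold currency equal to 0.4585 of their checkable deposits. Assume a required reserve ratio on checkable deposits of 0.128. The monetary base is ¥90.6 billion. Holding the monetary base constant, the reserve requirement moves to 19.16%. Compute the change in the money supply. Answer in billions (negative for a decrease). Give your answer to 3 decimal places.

Initially m₁ = (1 + 0.4585) / (0.128 + 0.4585) ≈ 2.486786, so M₁ = 2.486786 × 90.6 ≈ 225.3028 billion.
After the change m₂ = (1 + 0.4585) / (0.1916 + 0.4585) = 2.243501, so M₂ = 2.243501 × 90.6 ≈ 203.2612 billion.
ΔM = M₂ − M₁ = 203.2612 − 225.3028 = -22.0416 billion.

-22.042 billion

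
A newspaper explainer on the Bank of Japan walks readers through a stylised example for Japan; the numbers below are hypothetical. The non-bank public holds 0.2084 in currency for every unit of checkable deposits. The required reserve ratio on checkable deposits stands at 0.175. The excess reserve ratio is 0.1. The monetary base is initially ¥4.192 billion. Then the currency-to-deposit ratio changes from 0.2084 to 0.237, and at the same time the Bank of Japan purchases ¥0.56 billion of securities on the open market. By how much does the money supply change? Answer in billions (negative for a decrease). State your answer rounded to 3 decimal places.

Before: m₁ = (1 + 0.2084) / (0.175 + 0.1 + 0.2084) ≈ 2.49979, MB₁ = 4.192, so M₁ = 2.49979 × 4.192 ≈ 10.4791 billion.
After: m₂ = (1 + 0.237) / (0.175 + 0.1 + 0.237) ≈ 2.41602, MB₂ = 4.192 + 0.56 = 4.752, so M₂ = 2.41602 × 4.752 ≈ 11.4809 billion.
ΔM = M₂ − M₁ = 11.4809 − 10.4791 = 1.0018 billion.

¥1.002 billion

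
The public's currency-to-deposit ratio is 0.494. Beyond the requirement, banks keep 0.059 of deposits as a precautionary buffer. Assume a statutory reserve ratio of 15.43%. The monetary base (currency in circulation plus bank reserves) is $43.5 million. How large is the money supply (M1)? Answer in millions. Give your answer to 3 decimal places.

The money multiplier is m = (1 + c) / (rr + e + c) = (1 + 0.494) / (0.1543 + 0.059 + 0.494) ≈ 2.112258.
So M = m × MB = 2.112258 × 43.5 ≈ 91.8832 million.

$91.883 million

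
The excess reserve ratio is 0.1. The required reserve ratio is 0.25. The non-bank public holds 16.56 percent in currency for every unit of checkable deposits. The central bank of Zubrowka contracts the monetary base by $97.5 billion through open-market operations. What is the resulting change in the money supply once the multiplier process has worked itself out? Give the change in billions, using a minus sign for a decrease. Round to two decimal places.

-220.42 billion

The money multiplier is m = (1 + c) / (rr + e + c) = (1 + 0.1656) / (0.25 + 0.1 + 0.1656) ≈ 2.26067.
The sale removes 97.5 billion of base, so ΔM = m × ΔMB = 2.26067 × (−97.5) ≈ -220.4153 billion.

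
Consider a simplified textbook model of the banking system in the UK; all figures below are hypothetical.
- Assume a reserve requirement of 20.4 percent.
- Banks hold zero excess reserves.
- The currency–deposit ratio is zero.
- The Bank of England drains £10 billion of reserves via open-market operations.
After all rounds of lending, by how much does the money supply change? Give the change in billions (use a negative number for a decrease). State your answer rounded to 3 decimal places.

The simple money multiplier is m = 1/rr = 1/0.204 ≈ 4.90196.
An open-market sale reduces the monetary base by 10 billion, so ΔM = m × ΔMB = 4.90196 × (−10) = -49.0196 billion.

-49.020 billion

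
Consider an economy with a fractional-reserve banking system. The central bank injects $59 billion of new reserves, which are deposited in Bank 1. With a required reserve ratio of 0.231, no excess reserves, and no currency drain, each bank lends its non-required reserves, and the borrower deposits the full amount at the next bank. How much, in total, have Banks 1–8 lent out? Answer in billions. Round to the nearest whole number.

$172 billion

Bank i lends (1 − rr)^i of the original deposit: Bank 1 lends 59·0.7690 = 45.3710, Bank 2 lends 59·0.7690² ≈ 34.8903, and so on.
Summing a geometric series: total = 59·[0.7690·(1 − 0.7690^8) / (1 − 0.7690)] ≈ 172.3910 billion.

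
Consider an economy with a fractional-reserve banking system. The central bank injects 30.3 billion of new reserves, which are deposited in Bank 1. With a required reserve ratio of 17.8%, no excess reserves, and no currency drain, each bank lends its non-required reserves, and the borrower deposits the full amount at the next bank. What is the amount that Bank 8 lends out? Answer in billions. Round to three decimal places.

Each bank lends a fraction (1 − rr) = 0.8220 of the deposit it receives, so Bank 8 receives 30.3·0.8220^7 and lends 30.3·0.8220^8 ≈ 6.3156 billion.

6.316 billion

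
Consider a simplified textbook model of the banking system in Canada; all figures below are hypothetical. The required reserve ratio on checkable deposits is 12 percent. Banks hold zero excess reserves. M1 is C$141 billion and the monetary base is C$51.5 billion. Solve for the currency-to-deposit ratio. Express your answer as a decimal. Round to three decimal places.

0.386

Using m = M/MB = 141/51.5 ≈ 2.737864. From m = (1 + c)/(c + rr + e), rearranging gives 1 + c = m·(c + rr + e), so c·(1 − m) = m·(rr + e) − 1.
Hence c = [m·(rr + e) − 1]/(1 − m) = [2.737864 × (0.12 + 0) − 1] / (1 − 2.737864) ≈ 0.386369.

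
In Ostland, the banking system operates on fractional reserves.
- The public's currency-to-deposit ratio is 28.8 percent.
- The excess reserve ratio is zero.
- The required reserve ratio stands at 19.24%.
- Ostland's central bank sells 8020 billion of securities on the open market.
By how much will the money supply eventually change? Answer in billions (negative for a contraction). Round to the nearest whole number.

The money multiplier is m = (1 + c) / (rr + c) = (1 + 0.288) / (0.1924 + 0.288) ≈ 2.68110.
The sale removes 8020 billion of base, so ΔM = m × ΔMB = 2.68110 × (−8020) = -21502.422 billion.

-21502 billion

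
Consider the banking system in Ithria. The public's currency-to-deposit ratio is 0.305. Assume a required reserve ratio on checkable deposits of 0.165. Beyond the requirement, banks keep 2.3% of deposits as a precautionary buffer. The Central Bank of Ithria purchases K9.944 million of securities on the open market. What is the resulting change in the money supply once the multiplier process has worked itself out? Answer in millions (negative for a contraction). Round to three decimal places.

The money multiplier is m = (1 + c) / (rr + e + c) = (1 + 0.305) / (0.165 + 0.023 + 0.305) ≈ 2.64706.
The purchase adds 9.944 million of base, so ΔM = m × ΔMB = 2.64706 × (+9.944) ≈ 26.3224 million.

K26.322 million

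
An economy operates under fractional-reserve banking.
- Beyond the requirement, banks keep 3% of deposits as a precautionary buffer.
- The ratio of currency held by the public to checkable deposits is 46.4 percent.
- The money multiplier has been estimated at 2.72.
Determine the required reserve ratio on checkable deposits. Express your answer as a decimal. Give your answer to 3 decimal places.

0.044

Using m = 2.72. Since m = (1 + c)/(c + rr + e), the denominator satisfies c + rr + e = (1 + c)/m = (1 + 0.464) / 2.72 ≈ 0.538235.
With c = 0.464 and e = 0.03, the required reserve ratio on checkable deposits is 0.538235 − 0.464 − 0.03 = 0.044235.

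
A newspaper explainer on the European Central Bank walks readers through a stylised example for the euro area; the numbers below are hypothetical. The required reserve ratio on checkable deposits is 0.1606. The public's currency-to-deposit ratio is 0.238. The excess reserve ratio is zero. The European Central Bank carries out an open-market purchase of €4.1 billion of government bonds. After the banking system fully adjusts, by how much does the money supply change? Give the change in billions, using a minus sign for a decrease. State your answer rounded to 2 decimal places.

The money multiplier is m = (1 + c) / (rr + c) = (1 + 0.238) / (0.1606 + 0.238) ≈ 3.1059.
The purchase adds 4.1 billion of base, so ΔM = m × ΔMB = 3.1059 × (+4.1) ≈ 12.7342 billion.

€12.73 billion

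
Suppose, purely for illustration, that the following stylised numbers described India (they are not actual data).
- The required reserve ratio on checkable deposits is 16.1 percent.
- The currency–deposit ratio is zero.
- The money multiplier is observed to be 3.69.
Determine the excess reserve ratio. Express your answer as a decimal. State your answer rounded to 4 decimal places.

0.1100

Using m = 3.69. Since m = (1 + c)/(c + rr + e), the denominator satisfies c + rr + e = (1 + c)/m = (1 + 0) / 3.69 ≈ 0.271003.
With c = 0 and rr = 0.161, the excess reserve ratio is 0.271003 − 0 − 0.161 = 0.110003.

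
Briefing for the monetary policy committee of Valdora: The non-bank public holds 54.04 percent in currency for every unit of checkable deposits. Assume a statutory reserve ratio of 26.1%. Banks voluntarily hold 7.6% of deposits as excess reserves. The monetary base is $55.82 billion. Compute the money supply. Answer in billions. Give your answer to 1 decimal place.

The money multiplier is m = (1 + c) / (rr + e + c) = (1 + 0.5404) / (0.261 + 0.076 + 0.5404) ≈ 1.7556.
So M = m × MB = 1.7556 × 55.82 ≈ 97.9976 billion.

$98.0 billion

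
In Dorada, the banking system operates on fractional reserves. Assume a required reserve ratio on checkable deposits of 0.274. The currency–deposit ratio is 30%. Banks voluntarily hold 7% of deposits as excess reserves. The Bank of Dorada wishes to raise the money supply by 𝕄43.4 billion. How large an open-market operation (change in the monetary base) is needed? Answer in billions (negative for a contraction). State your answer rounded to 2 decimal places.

𝕄21.50 billion

The money multiplier is m = (1 + c) / (rr + e + c) = (1 + 0.3) / (0.274 + 0.07 + 0.3) ≈ 2.01863.
ΔMB = ΔM / m = (+43.4) / 2.01863 ≈ 21.4997 billion.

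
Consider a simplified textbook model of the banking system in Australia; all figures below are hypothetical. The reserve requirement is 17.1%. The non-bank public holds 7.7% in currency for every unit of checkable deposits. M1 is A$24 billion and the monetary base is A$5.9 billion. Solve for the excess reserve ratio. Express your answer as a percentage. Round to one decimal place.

Using m = M/MB = 24/5.9 ≈ 4.067797. Since m = (1 + c)/(c + rr + e), the denominator satisfies c + rr + e = (1 + c)/m = (1 + 0.077) / 4.067797 ≈ 0.264762.
With c = 0.077 and rr = 0.171, the excess reserve ratio is 0.264762 − 0.077 − 0.171 = 0.016762.

1.7%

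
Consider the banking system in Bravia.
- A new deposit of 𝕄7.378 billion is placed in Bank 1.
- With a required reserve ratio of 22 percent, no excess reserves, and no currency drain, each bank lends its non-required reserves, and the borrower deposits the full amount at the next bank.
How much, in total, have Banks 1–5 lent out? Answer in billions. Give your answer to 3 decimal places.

𝕄18.606 billion

Bank i lends (1 − rr)^i of the original deposit: Bank 1 lends 7.378·0.7800 ≈ 5.7548, Bank 2 lends 7.378·0.7800² ≈ 4.4888, and so on.
Summing a geometric series: total = 7.378·[0.7800·(1 − 0.7800^5) / (1 − 0.7800)] ≈ 18.6060 billion.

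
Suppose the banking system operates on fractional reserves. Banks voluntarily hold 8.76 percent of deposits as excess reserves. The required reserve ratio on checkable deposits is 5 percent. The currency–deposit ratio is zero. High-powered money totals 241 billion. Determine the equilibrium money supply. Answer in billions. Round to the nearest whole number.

1751 billion

The money multiplier is m = 1 / (rr + e) = 1 / (0.05 + 0.0876) ≈ 7.2674.
So M = m × MB = 7.2674 × 241 = 1751.4434 billion.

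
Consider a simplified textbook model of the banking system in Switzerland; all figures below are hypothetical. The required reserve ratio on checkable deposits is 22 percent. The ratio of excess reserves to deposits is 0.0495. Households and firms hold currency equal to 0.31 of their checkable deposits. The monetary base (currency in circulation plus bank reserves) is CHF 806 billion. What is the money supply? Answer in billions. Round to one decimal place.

CHF 1822.0 billion

The money multiplier is m = (1 + c) / (rr + e + c) = (1 + 0.31) / (0.22 + 0.0495 + 0.31) ≈ 2.26057.
So M = m × MB = 2.26057 × 806 ≈ 1822.0194 billion.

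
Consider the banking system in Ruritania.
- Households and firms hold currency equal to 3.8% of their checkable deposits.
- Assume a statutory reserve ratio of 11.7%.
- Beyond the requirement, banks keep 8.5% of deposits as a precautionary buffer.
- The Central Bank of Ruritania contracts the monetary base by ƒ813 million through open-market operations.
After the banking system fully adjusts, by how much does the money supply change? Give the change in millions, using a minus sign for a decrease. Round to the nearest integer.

-3516 million

The money multiplier is m = (1 + c) / (rr + e + c) = (1 + 0.038) / (0.117 + 0.085 + 0.038) = 4.3250.
The sale removes 813 million of base, so ΔM = m × ΔMB = 4.3250 × (−813) = -3516.225 million.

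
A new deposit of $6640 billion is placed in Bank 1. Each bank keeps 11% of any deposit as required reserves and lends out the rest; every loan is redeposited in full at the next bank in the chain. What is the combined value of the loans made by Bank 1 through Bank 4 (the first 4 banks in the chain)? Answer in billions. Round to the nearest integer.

Bank i lends (1 − rr)^i of the original deposit: Bank 1 lends 6640·0.8900 = 5909.6000, Bank 2 lends 6640·0.8900² = 5259.5440, and so on.
Summing a geometric series: total = 6640·[0.8900·(1 − 0.8900^4) / (1 − 0.8900)] ≈ 20016.2230 billion.

$20016 billion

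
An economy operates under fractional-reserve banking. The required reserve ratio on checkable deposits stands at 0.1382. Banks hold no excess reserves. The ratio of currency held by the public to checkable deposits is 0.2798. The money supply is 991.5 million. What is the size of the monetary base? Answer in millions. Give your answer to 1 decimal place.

323.8 million

The money multiplier is m = (1 + c) / (rr + c) = (1 + 0.2798) / (0.1382 + 0.2798) ≈ 3.06172.
MB = M / m = 991.5 / 3.06172 ≈ 323.8376 million.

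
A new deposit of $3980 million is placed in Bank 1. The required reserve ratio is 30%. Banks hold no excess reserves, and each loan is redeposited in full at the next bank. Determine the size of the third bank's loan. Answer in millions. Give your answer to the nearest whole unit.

$1365 million

Each bank lends a fraction (1 − rr) = 0.7000 of the deposit it receives, so Bank 3 receives 3980·0.7000^2 and lends 3980·0.7000^3 = 1365.1400 million.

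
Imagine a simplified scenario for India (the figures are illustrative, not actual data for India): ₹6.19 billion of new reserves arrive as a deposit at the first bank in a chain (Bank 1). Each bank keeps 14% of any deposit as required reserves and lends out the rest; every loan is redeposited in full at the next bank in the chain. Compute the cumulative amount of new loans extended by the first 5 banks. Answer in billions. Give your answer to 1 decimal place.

₹20.1 billion

Bank i lends (1 − rr)^i of the original deposit: Bank 1 lends 6.19·0.8600 = 5.3234, Bank 2 lends 6.19·0.8600² ≈ 4.5781, and so on.
Summing a geometric series: total = 6.19·[0.8600·(1 − 0.8600^5) / (1 − 0.8600)] ≈ 20.1366 billion.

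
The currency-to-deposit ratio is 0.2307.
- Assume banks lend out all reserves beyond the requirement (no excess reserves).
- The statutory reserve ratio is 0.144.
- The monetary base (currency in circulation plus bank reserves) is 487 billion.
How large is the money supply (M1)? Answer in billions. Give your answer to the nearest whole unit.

1600 billion

The money multiplier is m = (1 + c) / (rr + c) = (1 + 0.2307) / (0.144 + 0.2307) ≈ 3.2845.
So M = m × MB = 3.2845 × 487 = 1599.5515 billion.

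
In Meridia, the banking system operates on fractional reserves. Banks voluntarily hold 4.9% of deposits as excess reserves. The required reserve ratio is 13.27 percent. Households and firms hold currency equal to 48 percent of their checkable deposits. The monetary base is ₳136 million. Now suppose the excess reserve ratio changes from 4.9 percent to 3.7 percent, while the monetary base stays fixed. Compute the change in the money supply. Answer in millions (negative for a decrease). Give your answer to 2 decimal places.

₳5.62 million

Initially m₁ = (1 + 0.48) / (0.1327 + 0.049 + 0.48) ≈ 2.236663, so M₁ = 2.236663 × 136 ≈ 304.1862 million.
After the change m₂ = (1 + 0.48) / (0.1327 + 0.037 + 0.48) ≈ 2.277974, so M₂ = 2.277974 × 136 ≈ 309.8045 million.
ΔM = M₂ − M₁ = 309.8045 − 304.1862 = 5.6183 million.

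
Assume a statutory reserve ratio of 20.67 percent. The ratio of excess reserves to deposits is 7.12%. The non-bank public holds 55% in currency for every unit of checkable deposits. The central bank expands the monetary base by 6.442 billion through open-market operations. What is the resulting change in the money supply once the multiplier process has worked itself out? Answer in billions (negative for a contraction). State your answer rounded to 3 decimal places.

12.061 billion

The money multiplier is m = (1 + c) / (rr + e + c) = (1 + 0.55) / (0.2067 + 0.0712 + 0.55) ≈ 1.87221.
The purchase adds 6.442 billion of base, so ΔM = m × ΔMB = 1.87221 × (+6.442) ≈ 12.0608 billion.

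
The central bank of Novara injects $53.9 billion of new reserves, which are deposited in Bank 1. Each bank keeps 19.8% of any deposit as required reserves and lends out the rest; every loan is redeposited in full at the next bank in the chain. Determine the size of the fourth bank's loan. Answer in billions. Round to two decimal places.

Each bank lends a fraction (1 − rr) = 0.8020 of the deposit it receives, so Bank 4 receives 53.9·0.8020^3 and lends 53.9·0.8020^4 ≈ 22.2990 billion.

$22.30 billion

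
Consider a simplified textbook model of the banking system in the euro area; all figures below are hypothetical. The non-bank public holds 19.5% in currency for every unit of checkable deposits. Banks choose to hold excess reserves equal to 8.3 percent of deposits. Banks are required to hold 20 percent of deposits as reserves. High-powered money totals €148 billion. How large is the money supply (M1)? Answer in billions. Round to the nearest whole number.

The money multiplier is m = (1 + c) / (rr + e + c) = (1 + 0.195) / (0.2 + 0.083 + 0.195) = 2.5.
So M = m × MB = 2.5 × 148 = 370 billion.

€370 billion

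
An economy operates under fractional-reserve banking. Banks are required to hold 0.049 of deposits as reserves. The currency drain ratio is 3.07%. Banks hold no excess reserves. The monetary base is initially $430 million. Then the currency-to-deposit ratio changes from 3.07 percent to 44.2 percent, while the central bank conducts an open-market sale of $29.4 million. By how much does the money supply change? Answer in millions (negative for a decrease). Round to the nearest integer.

-4384 million

Before: m₁ = (1 + 0.0307) / (0.049 + 0.0307) ≈ 12.9322, MB₁ = 430, so M₁ = 12.9322 × 430 = 5560.846 million.
After: m₂ = (1 + 0.442) / (0.049 + 0.442) ≈ 2.9369, MB₂ = 430 − 29.4 = 400.6, so M₂ = 2.9369 × 400.6 ≈ 1176.5221 million.
ΔM = M₂ − M₁ = 1176.5221 − 5560.846 = -4384.3239 million.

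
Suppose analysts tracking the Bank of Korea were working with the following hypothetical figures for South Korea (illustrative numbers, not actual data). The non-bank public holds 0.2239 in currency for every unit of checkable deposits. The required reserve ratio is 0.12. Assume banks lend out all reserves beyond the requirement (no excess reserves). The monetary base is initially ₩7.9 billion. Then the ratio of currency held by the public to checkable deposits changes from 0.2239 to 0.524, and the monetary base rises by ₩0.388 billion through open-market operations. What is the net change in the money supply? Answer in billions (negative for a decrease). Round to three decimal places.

Before: m₁ = (1 + 0.2239) / (0.12 + 0.2239) ≈ 3.55888, MB₁ = 7.9, so M₁ = 3.55888 × 7.9 ≈ 28.1152 billion.
After: m₂ = (1 + 0.524) / (0.12 + 0.524) ≈ 2.36646, MB₂ = 7.9 + 0.388 = 8.288, so M₂ = 2.36646 × 8.288 ≈ 19.6132 billion.
ΔM = M₂ − M₁ = 19.6132 − 28.1152 = -8.502 billion.

-8.502 billion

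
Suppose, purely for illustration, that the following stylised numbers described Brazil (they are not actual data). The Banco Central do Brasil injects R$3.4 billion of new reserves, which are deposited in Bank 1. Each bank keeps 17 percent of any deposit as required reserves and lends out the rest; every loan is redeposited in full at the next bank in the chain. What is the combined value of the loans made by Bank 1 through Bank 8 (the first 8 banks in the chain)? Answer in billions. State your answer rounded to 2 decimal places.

Bank i lends (1 − rr)^i of the original deposit: Bank 1 lends 3.4·0.8300 = 2.8220, Bank 2 lends 3.4·0.8300² ≈ 2.3423, and so on.
Summing a geometric series: total = 3.4·[0.8300·(1 − 0.8300^8) / (1 − 0.8300)] ≈ 12.8612 billion.

R$12.86 billion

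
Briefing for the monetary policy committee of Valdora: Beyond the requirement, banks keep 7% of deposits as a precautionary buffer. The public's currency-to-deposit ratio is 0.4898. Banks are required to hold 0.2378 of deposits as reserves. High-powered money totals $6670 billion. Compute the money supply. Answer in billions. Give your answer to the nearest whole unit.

$12459 billion

The money multiplier is m = (1 + c) / (rr + e + c) = (1 + 0.4898) / (0.2378 + 0.07 + 0.4898) ≈ 1.86785.
So M = m × MB = 1.86785 × 6670 = 12458.5595 billion.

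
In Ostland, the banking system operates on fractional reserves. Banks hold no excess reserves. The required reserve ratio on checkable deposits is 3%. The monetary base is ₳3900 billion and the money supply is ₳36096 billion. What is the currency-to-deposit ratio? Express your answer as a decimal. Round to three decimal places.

0.087

Using m = M/MB = 36096/3900 ≈ 9.255385. From m = (1 + c)/(c + rr + e), rearranging gives 1 + c = m·(c + rr + e), so c·(1 − m) = m·(rr + e) − 1.
Hence c = [m·(rr + e) − 1]/(1 − m) = [9.255385 × (0.03 + 0) − 1] / (1 − 9.255385) ≈ 0.087499.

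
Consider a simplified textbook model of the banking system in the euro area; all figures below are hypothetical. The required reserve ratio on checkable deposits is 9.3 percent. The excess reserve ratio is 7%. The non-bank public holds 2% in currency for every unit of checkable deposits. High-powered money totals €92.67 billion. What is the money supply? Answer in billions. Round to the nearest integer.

€517 billion

The money multiplier is m = (1 + c) / (rr + e + c) = (1 + 0.02) / (0.093 + 0.07 + 0.02) ≈ 5.5738.
So M = m × MB = 5.5738 × 92.67 ≈ 516.524 billion.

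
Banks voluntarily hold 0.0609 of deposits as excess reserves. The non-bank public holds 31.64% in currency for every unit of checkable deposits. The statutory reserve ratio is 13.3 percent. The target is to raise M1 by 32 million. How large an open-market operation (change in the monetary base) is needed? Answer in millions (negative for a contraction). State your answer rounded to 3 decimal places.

The money multiplier is m = (1 + c) / (rr + e + c) = (1 + 0.3164) / (0.133 + 0.0609 + 0.3164) ≈ 2.579659.
ΔMB = ΔM / m = (+32) / 2.579659 ≈ 12.4047 million.

12.405 million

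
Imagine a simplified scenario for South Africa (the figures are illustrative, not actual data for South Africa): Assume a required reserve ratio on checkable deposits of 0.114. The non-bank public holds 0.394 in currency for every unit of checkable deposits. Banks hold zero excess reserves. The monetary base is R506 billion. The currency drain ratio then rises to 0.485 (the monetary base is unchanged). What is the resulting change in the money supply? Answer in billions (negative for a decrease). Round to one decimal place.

-134.1 billion

Initially m₁ = (1 + 0.394) / (0.114 + 0.394) ≈ 2.74409, so M₁ = 2.74409 × 506 ≈ 1388.5095 billion.
After the change m₂ = (1 + 0.485) / (0.114 + 0.485) ≈ 2.47913, so M₂ = 2.47913 × 506 ≈ 1254.4398 billion.
ΔM = M₂ − M₁ = 1254.4398 − 1388.5095 = -134.0697 billion.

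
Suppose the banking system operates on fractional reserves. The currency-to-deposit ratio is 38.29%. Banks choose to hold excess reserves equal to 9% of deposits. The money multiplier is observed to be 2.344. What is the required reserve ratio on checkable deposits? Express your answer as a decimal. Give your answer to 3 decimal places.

Using m = 2.344. Since m = (1 + c)/(c + rr + e), the denominator satisfies c + rr + e = (1 + c)/m = (1 + 0.3829) / 2.344 ≈ 0.589974.
With c = 0.3829 and e = 0.09, the required reserve ratio on checkable deposits is 0.589974 − 0.3829 − 0.09 = 0.117074.

0.117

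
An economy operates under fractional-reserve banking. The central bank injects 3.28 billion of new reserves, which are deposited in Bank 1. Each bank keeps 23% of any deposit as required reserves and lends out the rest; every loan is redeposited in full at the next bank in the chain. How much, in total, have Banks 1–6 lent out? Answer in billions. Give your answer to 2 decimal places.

Bank i lends (1 − rr)^i of the original deposit: Bank 1 lends 3.28·0.7700 = 2.5256, Bank 2 lends 3.28·0.7700² ≈ 1.9447, and so on.
Summing a geometric series: total = 3.28·[0.7700·(1 − 0.7700^6) / (1 − 0.7700)] ≈ 8.6922 billion.

8.69 billion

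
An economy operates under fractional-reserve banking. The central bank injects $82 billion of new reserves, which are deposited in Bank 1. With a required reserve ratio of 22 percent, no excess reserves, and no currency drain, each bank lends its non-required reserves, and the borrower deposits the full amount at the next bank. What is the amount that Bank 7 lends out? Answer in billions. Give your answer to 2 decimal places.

$14.40 billion

Each bank lends a fraction (1 − rr) = 0.7800 of the deposit it receives, so Bank 7 receives 82·0.7800^6 and lends 82·0.7800^7 ≈ 14.4038 billion.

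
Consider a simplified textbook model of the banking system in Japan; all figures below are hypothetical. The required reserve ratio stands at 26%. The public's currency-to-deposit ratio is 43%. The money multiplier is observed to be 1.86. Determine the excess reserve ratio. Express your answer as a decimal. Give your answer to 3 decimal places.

0.079

Using m = 1.86. Since m = (1 + c)/(c + rr + e), the denominator satisfies c + rr + e = (1 + c)/m = (1 + 0.43) / 1.86 ≈ 0.768817.
With c = 0.43 and rr = 0.26, the excess reserve ratio is 0.768817 − 0.43 − 0.26 = 0.078817.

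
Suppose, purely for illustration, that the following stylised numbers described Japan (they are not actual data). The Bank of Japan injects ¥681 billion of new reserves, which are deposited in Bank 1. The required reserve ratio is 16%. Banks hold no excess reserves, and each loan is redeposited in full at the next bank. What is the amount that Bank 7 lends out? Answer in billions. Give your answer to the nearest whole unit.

¥201 billion

Each bank lends a fraction (1 − rr) = 0.8400 of the deposit it receives, so Bank 7 receives 681·0.8400^6 and lends 681·0.8400^7 ≈ 200.9565 billion.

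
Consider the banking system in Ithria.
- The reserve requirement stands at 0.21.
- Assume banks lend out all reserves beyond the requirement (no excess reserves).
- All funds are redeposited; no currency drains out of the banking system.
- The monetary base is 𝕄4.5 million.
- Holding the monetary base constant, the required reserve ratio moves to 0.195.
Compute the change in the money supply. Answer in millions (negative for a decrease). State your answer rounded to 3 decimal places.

Initially m₁ = 1 / (0.21) ≈ 4.76190, so M₁ = 4.76190 × 4.5 ≈ 21.4285 million.
After the change m₂ = 1 / (0.195) ≈ 5.12821, so M₂ = 5.12821 × 4.5 ≈ 23.0769 million.
ΔM = M₂ − M₁ = 23.0769 − 21.4285 = 1.6484 million.

𝕄1.648 million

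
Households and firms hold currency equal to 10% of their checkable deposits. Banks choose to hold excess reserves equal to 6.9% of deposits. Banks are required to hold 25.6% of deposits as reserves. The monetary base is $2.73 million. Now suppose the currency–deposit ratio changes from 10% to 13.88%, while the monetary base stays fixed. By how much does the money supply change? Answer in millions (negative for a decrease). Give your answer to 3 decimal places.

Initially m₁ = (1 + 0.1) / (0.256 + 0.069 + 0.1) ≈ 2.58824, so M₁ = 2.58824 × 2.73 ≈ 7.0659 million.
After the change m₂ = (1 + 0.1388) / (0.256 + 0.069 + 0.1388) ≈ 2.45537, so M₂ = 2.45537 × 2.73 ≈ 6.7032 million.
ΔM = M₂ − M₁ = 6.7032 − 7.0659 = -0.3627 million.

-0.363 million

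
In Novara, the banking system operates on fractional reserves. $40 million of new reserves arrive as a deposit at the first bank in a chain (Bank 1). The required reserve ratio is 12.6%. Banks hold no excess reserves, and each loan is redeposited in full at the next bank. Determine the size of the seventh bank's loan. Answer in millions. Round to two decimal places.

$15.58 million

Each bank lends a fraction (1 − rr) = 0.8740 of the deposit it receives, so Bank 7 receives 40·0.8740^6 and lends 40·0.8740^7 ≈ 15.5826 million.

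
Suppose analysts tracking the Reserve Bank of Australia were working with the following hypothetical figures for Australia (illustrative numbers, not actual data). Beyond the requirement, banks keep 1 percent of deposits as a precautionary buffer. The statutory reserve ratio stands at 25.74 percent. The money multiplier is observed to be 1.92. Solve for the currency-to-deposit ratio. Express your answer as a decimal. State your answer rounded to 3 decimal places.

Using m = 1.92. From m = (1 + c)/(c + rr + e), rearranging gives 1 + c = m·(c + rr + e), so c·(1 − m) = m·(rr + e) − 1.
Hence c = [m·(rr + e) − 1]/(1 − m) = [1.92 × (0.2574 + 0.01) − 1] / (1 − 1.92) ≈ 0.528904.

0.529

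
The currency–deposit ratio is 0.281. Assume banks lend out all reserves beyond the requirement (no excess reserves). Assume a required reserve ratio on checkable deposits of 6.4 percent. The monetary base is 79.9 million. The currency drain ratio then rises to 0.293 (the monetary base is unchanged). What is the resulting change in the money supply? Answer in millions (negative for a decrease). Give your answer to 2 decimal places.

Initially m₁ = (1 + 0.281) / (0.064 + 0.281) ≈ 3.71304, so M₁ = 3.71304 × 79.9 ≈ 296.6719 million.
After the change m₂ = (1 + 0.293) / (0.064 + 0.293) ≈ 3.62185, so M₂ = 3.62185 × 79.9 ≈ 289.3858 million.
ΔM = M₂ − M₁ = 289.3858 − 296.6719 = -7.2861 million.

-7.29 million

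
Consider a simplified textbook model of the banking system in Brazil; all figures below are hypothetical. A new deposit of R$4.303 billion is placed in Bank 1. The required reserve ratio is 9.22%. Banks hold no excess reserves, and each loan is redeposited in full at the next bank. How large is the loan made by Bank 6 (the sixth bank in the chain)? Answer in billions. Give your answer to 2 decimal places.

Each bank lends a fraction (1 − rr) = 0.9078 of the deposit it receives, so Bank 6 receives 4.303·0.9078^5 and lends 4.303·0.9078^6 ≈ 2.4083 billion.

R$2.41 billion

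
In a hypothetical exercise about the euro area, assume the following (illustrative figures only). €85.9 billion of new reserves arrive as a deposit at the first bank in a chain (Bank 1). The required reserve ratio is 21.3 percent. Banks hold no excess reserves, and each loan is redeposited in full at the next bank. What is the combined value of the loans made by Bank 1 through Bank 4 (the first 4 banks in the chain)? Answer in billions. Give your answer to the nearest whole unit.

Bank i lends (1 − rr)^i of the original deposit: Bank 1 lends 85.9·0.7870 = 67.6033, Bank 2 lends 85.9·0.7870² ≈ 53.2038, and so on.
Summing a geometric series: total = 85.9·[0.7870·(1 − 0.7870^4) / (1 − 0.7870)] ≈ 195.6313 billion.

€196 billion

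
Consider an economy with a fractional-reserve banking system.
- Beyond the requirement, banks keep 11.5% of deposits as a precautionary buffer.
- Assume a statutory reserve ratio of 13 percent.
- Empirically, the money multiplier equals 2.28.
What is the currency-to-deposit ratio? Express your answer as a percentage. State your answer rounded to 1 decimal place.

Using m = 2.28. From m = (1 + c)/(c + rr + e), rearranging gives 1 + c = m·(c + rr + e), so c·(1 − m) = m·(rr + e) − 1.
Hence c = [m·(rr + e) − 1]/(1 − m) = [2.28 × (0.13 + 0.115) − 1] / (1 − 2.28) ≈ 0.344844.

34.5%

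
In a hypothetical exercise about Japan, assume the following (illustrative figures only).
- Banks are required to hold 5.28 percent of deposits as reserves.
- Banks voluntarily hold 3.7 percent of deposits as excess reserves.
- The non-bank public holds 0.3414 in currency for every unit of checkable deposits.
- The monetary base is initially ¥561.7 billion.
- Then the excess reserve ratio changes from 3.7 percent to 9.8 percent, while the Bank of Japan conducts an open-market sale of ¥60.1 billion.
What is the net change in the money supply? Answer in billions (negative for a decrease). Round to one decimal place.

-380.3 billion

Before: m₁ = (1 + 0.3414) / (0.0528 + 0.037 + 0.3414) ≈ 3.11085, MB₁ = 561.7, so M₁ = 3.11085 × 561.7 ≈ 1747.3644 billion.
After: m₂ = (1 + 0.3414) / (0.0528 + 0.098 + 0.3414) ≈ 2.72531, MB₂ = 561.7 − 60.1 = 501.6, so M₂ = 2.72531 × 501.6 ≈ 1367.0155 billion.
ΔM = M₂ − M₁ = 1367.0155 − 1747.3644 = -380.3489 billion.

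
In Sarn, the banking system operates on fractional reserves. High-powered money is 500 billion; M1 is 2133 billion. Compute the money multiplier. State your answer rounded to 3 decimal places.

4.266

The money multiplier is m = M / MB = 2133 / 500 = 4.26600.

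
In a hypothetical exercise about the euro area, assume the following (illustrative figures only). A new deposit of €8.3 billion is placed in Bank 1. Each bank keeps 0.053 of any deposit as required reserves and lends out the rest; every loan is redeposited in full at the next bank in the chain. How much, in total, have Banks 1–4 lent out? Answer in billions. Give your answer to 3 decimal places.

Bank i lends (1 − rr)^i of the original deposit: Bank 1 lends 8.3·0.9470 = 7.8601, Bank 2 lends 8.3·0.9470² ≈ 7.4435, and so on.
Summing a geometric series: total = 8.3·[0.9470·(1 − 0.9470^4) / (1 − 0.9470)] ≈ 29.0280 billion.

€29.028 billion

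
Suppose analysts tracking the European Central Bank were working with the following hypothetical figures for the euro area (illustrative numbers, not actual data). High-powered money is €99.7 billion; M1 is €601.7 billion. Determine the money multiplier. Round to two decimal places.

The money multiplier is m = M / MB = 601.7 / 99.7 ≈ 6.03511.

6.04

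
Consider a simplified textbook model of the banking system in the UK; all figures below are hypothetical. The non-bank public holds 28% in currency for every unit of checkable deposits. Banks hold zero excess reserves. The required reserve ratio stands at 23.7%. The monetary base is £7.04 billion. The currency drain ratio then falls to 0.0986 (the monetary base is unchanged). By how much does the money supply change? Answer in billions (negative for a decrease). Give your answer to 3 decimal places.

Initially m₁ = (1 + 0.28) / (0.237 + 0.28) ≈ 2.47582, so M₁ = 2.47582 × 7.04 ≈ 17.4298 billion.
After the change m₂ = (1 + 0.0986) / (0.237 + 0.0986) ≈ 3.27354, so M₂ = 3.27354 × 7.04 ≈ 23.0457 billion.
ΔM = M₂ − M₁ = 23.0457 − 17.4298 = 5.6159 billion.

£5.616 billion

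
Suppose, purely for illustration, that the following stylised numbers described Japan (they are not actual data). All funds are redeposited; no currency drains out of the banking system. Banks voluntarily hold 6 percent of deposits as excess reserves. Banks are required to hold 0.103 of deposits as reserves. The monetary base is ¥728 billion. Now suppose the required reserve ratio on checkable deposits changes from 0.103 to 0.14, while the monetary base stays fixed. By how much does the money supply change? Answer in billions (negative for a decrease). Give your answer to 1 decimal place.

-826.3 billion

Initially m₁ = 1 / (0.103 + 0.06) ≈ 6.13497, so M₁ = 6.13497 × 728 ≈ 4466.2582 billion.
After the change m₂ = 1 / (0.14 + 0.06) = 5, so M₂ = 5 × 728 = 3640 billion.
ΔM = M₂ − M₁ = 3640 − 4466.2582 = -826.2582 billion.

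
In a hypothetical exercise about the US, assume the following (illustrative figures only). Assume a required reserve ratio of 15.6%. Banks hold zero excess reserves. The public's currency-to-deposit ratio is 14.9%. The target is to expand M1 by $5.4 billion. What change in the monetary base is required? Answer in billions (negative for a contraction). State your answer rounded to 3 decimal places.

The money multiplier is m = (1 + c) / (rr + c) = (1 + 0.149) / (0.156 + 0.149) ≈ 3.76721.
ΔMB = ΔM / m = (+5.4) / 3.76721 ≈ 1.4334 billion.

$1.433 billion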